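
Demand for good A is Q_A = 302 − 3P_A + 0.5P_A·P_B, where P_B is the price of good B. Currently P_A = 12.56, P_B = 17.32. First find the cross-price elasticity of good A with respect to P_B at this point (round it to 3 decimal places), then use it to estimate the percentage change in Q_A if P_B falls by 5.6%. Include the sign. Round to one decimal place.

-1.6%

At P_A = 12.56, P_B = 17.32: Q_A = 373.090.
∂Q_A/∂P_B = 0.5P_A = 6.2800.
ε = (∂Q_A/∂P_B)(P_B/Q_A) = 6.2800 × 17.32/373.090 ≈ 0.292.
%ΔQ_A ≈ ε × %ΔP_B = 0.292 × (-5.6%) = -1.6%.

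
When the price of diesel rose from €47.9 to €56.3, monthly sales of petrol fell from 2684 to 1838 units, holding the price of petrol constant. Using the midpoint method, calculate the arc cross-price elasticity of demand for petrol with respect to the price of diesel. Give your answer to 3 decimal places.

-2.321

ΔQ_A = 1838 − 2684 = -846; ΔP_B = 56.3 − 47.9 = 8.4.
Midpoints: Q̄_A = 2261.0, P̄_B = 52.10.
ε = (ΔQ_A/Q̄_A)/(ΔP_B/P̄_B) = (-846/2261.0)/(8.4/52.10) ≈ -2.321.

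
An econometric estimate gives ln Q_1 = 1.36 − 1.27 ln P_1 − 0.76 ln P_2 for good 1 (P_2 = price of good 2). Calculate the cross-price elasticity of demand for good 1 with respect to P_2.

-0.76

In a log-linear (constant-elasticity) demand function, the coefficient on ln P_2 is the cross-price elasticity.
ε = -0.76. Negative, so good 1 and good 2 are complements.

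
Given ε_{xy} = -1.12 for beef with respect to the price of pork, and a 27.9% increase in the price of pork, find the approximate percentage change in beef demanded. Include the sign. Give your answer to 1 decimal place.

%ΔQ ≈ ε × %ΔP of pork = -1.12 × (27.9%) = -31.2%.
Demand for beef falls by about 31.2%.

-31.2%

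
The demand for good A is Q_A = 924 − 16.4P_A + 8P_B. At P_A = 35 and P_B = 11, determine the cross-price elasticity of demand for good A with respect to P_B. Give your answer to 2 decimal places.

0.20

At P_A = 35 and P_B = 11: Q_A = 438.
∂Q_A/∂P_B = 8.
ε = (∂Q_A/∂P_B)(P_B/Q_A) = 8 × (11/438) ≈ 0.20.
Since ε > 0, good A and good B are substitutes.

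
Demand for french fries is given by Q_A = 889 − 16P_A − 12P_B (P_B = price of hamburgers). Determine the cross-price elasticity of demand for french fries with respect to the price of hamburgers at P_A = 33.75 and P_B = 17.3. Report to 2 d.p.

At P_A = 33.75 and P_B = 17.3: Q_A = 141.4.
∂Q_A/∂P_B = -12.
ε = (∂Q_A/∂P_B)(P_B/Q_A) = -12 × (17.3/141.4) ≈ -1.47.
Since ε < 0, french fries and hamburgers are complements.

-1.47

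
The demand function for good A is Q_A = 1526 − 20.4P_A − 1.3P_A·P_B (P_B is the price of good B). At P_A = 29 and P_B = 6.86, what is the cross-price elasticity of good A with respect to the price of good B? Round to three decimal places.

-0.383

At P_A = 29 and P_B = 6.86: Q_A = 675.778.
∂Q_A/∂P_B = -1.3P_A = -1.3(29) = -37.7000.
ε = (∂Q_A/∂P_B)(P_B/Q_A) = -37.7000 × (6.86/675.778) ≈ -0.383.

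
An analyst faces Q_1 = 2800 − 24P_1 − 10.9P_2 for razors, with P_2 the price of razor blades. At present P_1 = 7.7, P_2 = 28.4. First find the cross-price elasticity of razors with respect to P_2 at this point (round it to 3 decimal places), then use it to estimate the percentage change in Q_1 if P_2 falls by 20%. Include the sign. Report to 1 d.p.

At P_1 = 7.7, P_2 = 28.4: Q_1 = 2305.64.
∂Q_1/∂P_2 = -10.9.
ε = (∂Q_1/∂P_2)(P_2/Q_1) = -10.9000 × 28.4/2305.64 ≈ -0.134.
%ΔQ_1 ≈ ε × %ΔP_2 = -0.134 × (-20%) = 2.7%.

2.7%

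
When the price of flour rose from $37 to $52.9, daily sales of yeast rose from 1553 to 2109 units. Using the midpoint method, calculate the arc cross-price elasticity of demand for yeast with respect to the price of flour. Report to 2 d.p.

ΔQ_A = 2109 − 1553 = 556; ΔP_B = 52.9 − 37 = 15.9.
Midpoints: Q̄_A = 1831.0, P̄_B = 44.95.
ε = (ΔQ_A/Q̄_A)/(ΔP_B/P̄_B) = (556/1831.0)/(15.9/44.95) ≈ 0.86.
ε > 0: yeast and flour are substitutes.

0.86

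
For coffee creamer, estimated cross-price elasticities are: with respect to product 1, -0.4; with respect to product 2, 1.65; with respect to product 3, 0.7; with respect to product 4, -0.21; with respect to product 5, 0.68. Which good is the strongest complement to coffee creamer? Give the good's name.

Complements have ε < 0. The most negative value is -0.4 (product 1).

product 1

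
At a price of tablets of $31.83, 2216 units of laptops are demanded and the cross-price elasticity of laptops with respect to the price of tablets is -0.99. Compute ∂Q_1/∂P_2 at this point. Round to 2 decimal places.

ε = (∂Q_1/∂P_2)·(P_2/Q_1) ⇒ ∂Q_1/∂P_2 = ε·Q_1/P_2 = -0.99 × 2216/31.83 ≈ -68.92.

-68.92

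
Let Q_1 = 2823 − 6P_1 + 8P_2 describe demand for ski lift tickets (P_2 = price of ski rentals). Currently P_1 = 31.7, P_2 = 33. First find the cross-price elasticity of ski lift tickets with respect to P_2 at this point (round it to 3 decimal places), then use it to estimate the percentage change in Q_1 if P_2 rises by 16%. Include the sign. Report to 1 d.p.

At P_1 = 31.7, P_2 = 33: Q_1 = 2896.8.
∂Q_1/∂P_2 = 8.
ε = (∂Q_1/∂P_2)(P_2/Q_1) = 8.0000 × 33/2896.8 ≈ 0.091.
%ΔQ_1 ≈ ε × %ΔP_2 = 0.091 × (16%) = 1.5%.

1.5%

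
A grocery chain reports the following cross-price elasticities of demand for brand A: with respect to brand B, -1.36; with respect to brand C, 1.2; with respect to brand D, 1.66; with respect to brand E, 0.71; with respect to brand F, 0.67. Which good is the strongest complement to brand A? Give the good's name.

Complements have ε < 0. The most negative value is -1.36 (brand B).

brand B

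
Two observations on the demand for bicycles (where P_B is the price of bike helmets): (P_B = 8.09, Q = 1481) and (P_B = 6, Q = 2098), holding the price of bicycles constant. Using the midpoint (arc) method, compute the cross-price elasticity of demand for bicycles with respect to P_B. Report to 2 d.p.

ΔQ_A = 2098 − 1481 = 617; ΔP_B = 6 − 8.09 = -2.09.
Midpoints: Q̄_A = 1789.5, P̄_B = 7.04.
ε = (ΔQ_A/Q̄_A)/(ΔP_B/P̄_B) = (617/1789.5)/(-2.09/7.04) ≈ -1.16.

-1.16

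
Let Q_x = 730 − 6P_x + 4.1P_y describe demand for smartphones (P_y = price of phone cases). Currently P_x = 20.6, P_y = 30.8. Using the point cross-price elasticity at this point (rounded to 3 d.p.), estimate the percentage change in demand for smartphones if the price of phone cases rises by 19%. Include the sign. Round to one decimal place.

3.3%

At P_x = 20.6, P_y = 30.8: Q_x = 732.68.
∂Q_x/∂P_y = 4.1.
ε = (∂Q_x/∂P_y)(P_y/Q_x) = 4.1000 × 30.8/732.68 ≈ 0.172.
%ΔQ_x ≈ ε × %ΔP_y = 0.172 × (19%) = 3.3%.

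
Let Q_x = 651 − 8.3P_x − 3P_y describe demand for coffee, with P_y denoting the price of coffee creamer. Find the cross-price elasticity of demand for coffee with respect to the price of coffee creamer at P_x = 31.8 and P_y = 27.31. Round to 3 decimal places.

At P_x = 31.8 and P_y = 27.31: Q_x = 305.13.
∂Q_x/∂P_y = -3.
ε = (∂Q_x/∂P_y)(P_y/Q_x) = -3 × (27.31/305.13) ≈ -0.269.

-0.269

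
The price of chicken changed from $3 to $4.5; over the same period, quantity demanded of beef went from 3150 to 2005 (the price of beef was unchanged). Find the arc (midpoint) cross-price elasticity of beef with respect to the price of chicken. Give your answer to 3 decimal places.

ΔQ_A = 2005 − 3150 = -1145; ΔP_B = 4.5 − 3 = 1.5.
Midpoints: Q̄_A = 2577.5, P̄_B = 3.75.
ε = (ΔQ_A/Q̄_A)/(ΔP_B/P̄_B) = (-1145/2577.5)/(1.5/3.75) ≈ -1.111.

-1.111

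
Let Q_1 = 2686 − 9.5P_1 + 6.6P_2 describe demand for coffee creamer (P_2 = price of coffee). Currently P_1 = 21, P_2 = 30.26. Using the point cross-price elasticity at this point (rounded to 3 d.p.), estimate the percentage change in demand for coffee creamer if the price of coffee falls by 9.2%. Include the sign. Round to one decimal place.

At P_1 = 21, P_2 = 30.26: Q_1 = 2686.216.
∂Q_1/∂P_2 = 6.6.
ε = (∂Q_1/∂P_2)(P_2/Q_1) = 6.6000 × 30.26/2686.216 ≈ 0.074.
%ΔQ_1 ≈ ε × %ΔP_2 = 0.074 × (-9.2%) = -0.7%.

-0.7%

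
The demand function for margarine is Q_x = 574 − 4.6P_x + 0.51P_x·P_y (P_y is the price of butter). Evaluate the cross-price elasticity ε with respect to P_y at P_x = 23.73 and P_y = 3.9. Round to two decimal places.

At P_x = 23.73 and P_y = 3.9: Q_x = 512.041.
∂Q_x/∂P_y = 0.51P_x = 0.51(23.73) = 12.1023.
ε = (∂Q_x/∂P_y)(P_y/Q_x) = 12.1023 × (3.9/512.041) ≈ 0.09.
ε > 0: substitutes.

0.09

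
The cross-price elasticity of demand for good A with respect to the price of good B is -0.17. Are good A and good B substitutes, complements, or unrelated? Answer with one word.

complements

ε = -0.17 < 0, so a higher price of good B lowers demand for good A: complements.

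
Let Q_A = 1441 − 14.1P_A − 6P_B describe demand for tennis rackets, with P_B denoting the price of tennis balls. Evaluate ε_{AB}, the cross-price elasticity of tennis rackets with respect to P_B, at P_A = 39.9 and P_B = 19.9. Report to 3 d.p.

-0.157

At P_A = 39.9 and P_B = 19.9: Q_A = 759.01.
∂Q_A/∂P_B = -6.
ε = (∂Q_A/∂P_B)(P_B/Q_A) = -6 × (19.9/759.01) ≈ -0.157.
Since ε < 0, tennis rackets and tennis balls are complements.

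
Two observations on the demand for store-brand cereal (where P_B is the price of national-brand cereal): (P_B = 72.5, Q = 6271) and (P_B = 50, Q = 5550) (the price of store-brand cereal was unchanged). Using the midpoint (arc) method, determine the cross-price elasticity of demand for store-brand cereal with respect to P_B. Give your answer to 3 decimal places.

ΔQ_A = 5550 − 6271 = -721; ΔP_B = 50 − 72.5 = -22.5.
Midpoints: Q̄_A = 5910.5, P̄_B = 61.25.
ε = (ΔQ_A/Q̄_A)/(ΔP_B/P̄_B) = (-721/5910.5)/(-22.5/61.25) ≈ 0.332.

0.332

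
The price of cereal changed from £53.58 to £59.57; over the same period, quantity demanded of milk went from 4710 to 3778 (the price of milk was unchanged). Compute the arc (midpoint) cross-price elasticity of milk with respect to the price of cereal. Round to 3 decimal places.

-2.074

ΔQ_A = 3778 − 4710 = -932; ΔP_B = 59.57 − 53.58 = 5.99.
Midpoints: Q̄_A = 4244.0, P̄_B = 56.58.
ε = (ΔQ_A/Q̄_A)/(ΔP_B/P̄_B) = (-932/4244.0)/(5.99/56.58) ≈ -2.074.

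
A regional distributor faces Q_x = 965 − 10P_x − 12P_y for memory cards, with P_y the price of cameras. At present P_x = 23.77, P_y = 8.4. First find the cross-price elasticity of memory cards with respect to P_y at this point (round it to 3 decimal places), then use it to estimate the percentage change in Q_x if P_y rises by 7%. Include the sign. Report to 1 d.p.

At P_x = 23.77, P_y = 8.4: Q_x = 626.5.
∂Q_x/∂P_y = -12.
ε = (∂Q_x/∂P_y)(P_y/Q_x) = -12.0000 × 8.4/626.5 ≈ -0.161.
%ΔQ_x ≈ ε × %ΔP_y = -0.161 × (7%) = -1.1%.

-1.1%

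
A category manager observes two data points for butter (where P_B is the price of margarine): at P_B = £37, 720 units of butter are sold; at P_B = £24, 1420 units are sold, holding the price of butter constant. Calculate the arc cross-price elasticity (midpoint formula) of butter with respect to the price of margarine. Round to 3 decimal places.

ΔQ_A = 1420 − 720 = 700; ΔP_B = 24 − 37 = -13.
Midpoints: Q̄_A = 1070.0, P̄_B = 30.50.
ε = (ΔQ_A/Q̄_A)/(ΔP_B/P̄_B) = (700/1070.0)/(-13/30.50) ≈ -1.535.

-1.535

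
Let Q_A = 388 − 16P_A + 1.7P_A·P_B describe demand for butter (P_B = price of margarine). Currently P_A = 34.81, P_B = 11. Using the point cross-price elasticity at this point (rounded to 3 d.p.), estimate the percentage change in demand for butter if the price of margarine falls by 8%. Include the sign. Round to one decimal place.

At P_A = 34.81, P_B = 11: Q_A = 481.987.
∂Q_A/∂P_B = 1.7P_A = 59.1770.
ε = (∂Q_A/∂P_B)(P_B/Q_A) = 59.1770 × 11/481.987 ≈ 1.351.
%ΔQ_A ≈ ε × %ΔP_B = 1.351 × (-8%) = -10.8%.

-10.8%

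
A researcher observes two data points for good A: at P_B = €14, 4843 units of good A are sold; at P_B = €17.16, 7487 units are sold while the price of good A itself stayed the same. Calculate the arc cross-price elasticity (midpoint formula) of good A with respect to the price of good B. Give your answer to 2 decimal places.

ΔQ_A = 7487 − 4843 = 2644; ΔP_B = 17.16 − 14 = 3.16.
Midpoints: Q̄_A = 6165.0, P̄_B = 15.58.
ε = (ΔQ_A/Q̄_A)/(ΔP_B/P̄_B) = (2644/6165.0)/(3.16/15.58) ≈ 2.11.
ε > 0: good A and good B are substitutes.

2.11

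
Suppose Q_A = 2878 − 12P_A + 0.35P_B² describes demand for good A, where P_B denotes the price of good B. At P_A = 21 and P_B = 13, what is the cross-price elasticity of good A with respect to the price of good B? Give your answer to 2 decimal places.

At P_A = 21 and P_B = 13: Q_A = 2685.15.
∂Q_A/∂P_B = 0.7P_B = 0.7(13) = 9.1000.
ε = (∂Q_A/∂P_B)(P_B/Q_A) = 9.1000 × (13/2685.15) ≈ 0.04.
ε > 0: substitutes.

0.04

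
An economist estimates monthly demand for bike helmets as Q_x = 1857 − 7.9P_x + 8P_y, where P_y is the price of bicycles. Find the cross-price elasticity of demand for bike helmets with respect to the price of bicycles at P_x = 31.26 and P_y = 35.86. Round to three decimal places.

At P_x = 31.26 and P_y = 35.86: Q_x = 1896.926.
∂Q_x/∂P_y = 8.
ε = (∂Q_x/∂P_y)(P_y/Q_x) = 8 × (35.86/1896.926) ≈ 0.151.
Since ε > 0, bike helmets and bicycles are substitutes.

0.151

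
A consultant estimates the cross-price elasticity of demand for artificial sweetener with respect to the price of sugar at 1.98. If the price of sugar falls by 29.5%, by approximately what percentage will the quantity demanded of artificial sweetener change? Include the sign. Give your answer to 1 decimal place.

-58.4%

%ΔQ ≈ ε × %ΔP of sugar = 1.98 × (-29.5%) = -58.4%.
Demand for artificial sweetener falls by about 58.4%.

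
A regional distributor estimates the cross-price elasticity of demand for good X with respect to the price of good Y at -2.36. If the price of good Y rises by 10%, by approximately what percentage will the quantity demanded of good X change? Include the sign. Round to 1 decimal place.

-23.6%

%ΔQ ≈ ε × %ΔP of good Y = -2.36 × (10%) = -23.6%.
Demand for good X falls by about 23.6%.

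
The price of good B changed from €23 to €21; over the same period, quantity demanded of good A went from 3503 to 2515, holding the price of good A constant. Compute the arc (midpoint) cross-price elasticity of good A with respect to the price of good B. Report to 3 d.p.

ΔQ_A = 2515 − 3503 = -988; ΔP_B = 21 − 23 = -2.
Midpoints: Q̄_A = 3009.0, P̄_B = 22.00.
ε = (ΔQ_A/Q̄_A)/(ΔP_B/P̄_B) = (-988/3009.0)/(-2/22.00) ≈ 3.612.

3.612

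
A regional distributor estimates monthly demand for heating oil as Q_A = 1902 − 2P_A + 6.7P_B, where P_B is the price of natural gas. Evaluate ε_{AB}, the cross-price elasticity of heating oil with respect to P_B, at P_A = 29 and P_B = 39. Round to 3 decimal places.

0.124

At P_A = 29 and P_B = 39: Q_A = 2105.3.
∂Q_A/∂P_B = 6.7.
ε = (∂Q_A/∂P_B)(P_B/Q_A) = 6.7 × (39/2105.3) ≈ 0.124.
Since ε > 0, heating oil and natural gas are substitutes.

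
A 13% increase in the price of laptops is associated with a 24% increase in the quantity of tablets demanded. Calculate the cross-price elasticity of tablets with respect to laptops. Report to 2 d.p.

1.85

ε = (%ΔQ of tablets) / (%ΔP of laptops) = (24%) / (13%) ≈ 1.85.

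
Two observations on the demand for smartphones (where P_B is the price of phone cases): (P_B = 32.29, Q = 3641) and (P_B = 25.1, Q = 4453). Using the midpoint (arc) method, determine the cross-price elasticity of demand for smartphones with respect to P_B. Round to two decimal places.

-0.80

ΔQ_A = 4453 − 3641 = 812; ΔP_B = 25.1 − 32.29 = -7.19.
Midpoints: Q̄_A = 4047.0, P̄_B = 28.70.
ε = (ΔQ_A/Q̄_A)/(ΔP_B/P̄_B) = (812/4047.0)/(-7.19/28.70) ≈ -0.80.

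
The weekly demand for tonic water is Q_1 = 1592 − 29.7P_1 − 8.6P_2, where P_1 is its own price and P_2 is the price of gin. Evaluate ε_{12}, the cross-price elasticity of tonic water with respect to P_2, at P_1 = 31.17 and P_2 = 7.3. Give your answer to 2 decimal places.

At P_1 = 31.17 and P_2 = 7.3: Q_1 = 603.471.
∂Q_1/∂P_2 = -8.6.
ε = (∂Q_1/∂P_2)(P_2/Q_1) = -8.6 × (7.3/603.471) ≈ -0.10.

-0.10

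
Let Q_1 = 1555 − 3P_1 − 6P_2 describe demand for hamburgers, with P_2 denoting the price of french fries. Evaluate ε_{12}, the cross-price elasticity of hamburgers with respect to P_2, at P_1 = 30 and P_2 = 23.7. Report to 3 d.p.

At P_1 = 30 and P_2 = 23.7: Q_1 = 1322.8.
∂Q_1/∂P_2 = -6.
ε = (∂Q_1/∂P_2)(P_2/Q_1) = -6 × (23.7/1322.8) ≈ -0.107.
Since ε < 0, hamburgers and french fries are complements.

-0.107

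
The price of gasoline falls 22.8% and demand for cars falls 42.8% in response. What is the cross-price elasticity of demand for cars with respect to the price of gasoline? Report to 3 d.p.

ε = (%ΔQ of cars) / (%ΔP of gasoline) = (-42.8%) / (-22.8%) ≈ 1.877.
Positive cross-price elasticity: substitutes.

1.877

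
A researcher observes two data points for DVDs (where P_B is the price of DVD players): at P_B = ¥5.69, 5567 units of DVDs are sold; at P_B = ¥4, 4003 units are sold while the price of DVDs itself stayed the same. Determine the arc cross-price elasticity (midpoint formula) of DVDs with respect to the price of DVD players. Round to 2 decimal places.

0.94

ΔQ_A = 4003 − 5567 = -1564; ΔP_B = 4 − 5.69 = -1.69.
Midpoints: Q̄_A = 4785.0, P̄_B = 4.85.
ε = (ΔQ_A/Q̄_A)/(ΔP_B/P̄_B) = (-1564/4785.0)/(-1.69/4.85) ≈ 0.94.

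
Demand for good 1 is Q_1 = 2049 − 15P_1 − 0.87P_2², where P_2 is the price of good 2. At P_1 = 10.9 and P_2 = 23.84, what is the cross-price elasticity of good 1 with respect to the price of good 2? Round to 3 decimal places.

-0.711

At P_1 = 10.9 and P_2 = 23.84: Q_1 = 1391.039.
∂Q_1/∂P_2 = -1.74P_2 = -1.74(23.84) = -41.4816.
ε = (∂Q_1/∂P_2)(P_2/Q_1) = -41.4816 × (23.84/1391.039) ≈ -0.711.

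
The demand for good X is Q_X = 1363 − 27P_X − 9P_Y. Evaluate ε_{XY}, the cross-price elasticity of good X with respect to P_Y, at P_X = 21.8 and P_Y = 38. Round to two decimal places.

-0.79

At P_X = 21.8 and P_Y = 38: Q_X = 432.4.
∂Q_X/∂P_Y = -9.
ε = (∂Q_X/∂P_Y)(P_Y/Q_X) = -9 × (38/432.4) ≈ -0.79.
Since ε < 0, good X and good Y are complements.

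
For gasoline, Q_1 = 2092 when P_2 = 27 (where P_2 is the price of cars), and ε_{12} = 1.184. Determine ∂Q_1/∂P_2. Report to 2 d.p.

ε = (∂Q_1/∂P_2)·(P_2/Q_1) ⇒ ∂Q_1/∂P_2 = ε·Q_1/P_2 = 1.184 × 2092/27 ≈ 91.74.

91.74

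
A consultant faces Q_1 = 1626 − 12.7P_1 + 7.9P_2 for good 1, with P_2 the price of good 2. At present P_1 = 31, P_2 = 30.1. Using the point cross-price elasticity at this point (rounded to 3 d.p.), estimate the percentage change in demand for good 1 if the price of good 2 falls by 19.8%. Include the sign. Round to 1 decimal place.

At P_1 = 31, P_2 = 30.1: Q_1 = 1470.09.
∂Q_1/∂P_2 = 7.9.
ε = (∂Q_1/∂P_2)(P_2/Q_1) = 7.9000 × 30.1/1470.09 ≈ 0.162.
%ΔQ_1 ≈ ε × %ΔP_2 = 0.162 × (-19.8%) = -3.2%.

-3.2%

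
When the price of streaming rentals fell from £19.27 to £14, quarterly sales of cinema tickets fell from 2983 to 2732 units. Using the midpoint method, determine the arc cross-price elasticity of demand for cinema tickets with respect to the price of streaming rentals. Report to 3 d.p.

ΔQ_A = 2732 − 2983 = -251; ΔP_B = 14 − 19.27 = -5.27.
Midpoints: Q̄_A = 2857.5, P̄_B = 16.63.
ε = (ΔQ_A/Q̄_A)/(ΔP_B/P̄_B) = (-251/2857.5)/(-5.27/16.63) ≈ 0.277.

0.277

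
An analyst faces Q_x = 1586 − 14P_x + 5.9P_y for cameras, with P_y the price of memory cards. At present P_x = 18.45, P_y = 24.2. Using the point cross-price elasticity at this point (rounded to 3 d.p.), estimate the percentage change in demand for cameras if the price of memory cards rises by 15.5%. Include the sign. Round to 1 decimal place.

At P_x = 18.45, P_y = 24.2: Q_x = 1470.48.
∂Q_x/∂P_y = 5.9.
ε = (∂Q_x/∂P_y)(P_y/Q_x) = 5.9000 × 24.2/1470.48 ≈ 0.097.
%ΔQ_x ≈ ε × %ΔP_y = 0.097 × (15.5%) = 1.5%.

1.5%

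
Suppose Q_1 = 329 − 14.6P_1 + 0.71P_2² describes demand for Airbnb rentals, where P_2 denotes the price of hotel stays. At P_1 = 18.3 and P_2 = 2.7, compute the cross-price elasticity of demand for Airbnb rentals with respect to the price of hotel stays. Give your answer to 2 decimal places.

0.15

At P_1 = 18.3 and P_2 = 2.7: Q_1 = 66.996.
∂Q_1/∂P_2 = 1.42P_2 = 1.42(2.7) = 3.8340.
ε = (∂Q_1/∂P_2)(P_2/Q_1) = 3.8340 × (2.7/66.996) ≈ 0.15.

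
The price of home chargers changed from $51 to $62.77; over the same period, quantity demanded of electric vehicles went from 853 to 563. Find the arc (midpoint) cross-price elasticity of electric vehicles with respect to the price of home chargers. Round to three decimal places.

-1.980

ΔQ_A = 563 − 853 = -290; ΔP_B = 62.77 − 51 = 11.77.
Midpoints: Q̄_A = 708.0, P̄_B = 56.89.
ε = (ΔQ_A/Q̄_A)/(ΔP_B/P̄_B) = (-290/708.0)/(11.77/56.89) ≈ -1.980.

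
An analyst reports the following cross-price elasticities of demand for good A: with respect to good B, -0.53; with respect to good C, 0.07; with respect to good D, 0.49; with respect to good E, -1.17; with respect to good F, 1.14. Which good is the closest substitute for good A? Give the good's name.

good F

Substitutes have ε > 0. Among the positive values, 1.14 (good F) is largest.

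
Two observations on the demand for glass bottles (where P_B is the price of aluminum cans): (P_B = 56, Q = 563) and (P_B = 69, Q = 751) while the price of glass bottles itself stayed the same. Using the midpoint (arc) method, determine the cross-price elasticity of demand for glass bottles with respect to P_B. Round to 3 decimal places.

ΔQ_A = 751 − 563 = 188; ΔP_B = 69 − 56 = 13.
Midpoints: Q̄_A = 657.0, P̄_B = 62.50.
ε = (ΔQ_A/Q̄_A)/(ΔP_B/P̄_B) = (188/657.0)/(13/62.50) ≈ 1.376.

1.376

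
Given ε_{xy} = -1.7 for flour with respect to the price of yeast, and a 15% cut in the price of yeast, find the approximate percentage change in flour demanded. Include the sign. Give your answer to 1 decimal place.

%ΔQ ≈ ε × %ΔP of yeast = -1.7 × (-15%) = 25.5%.

25.5%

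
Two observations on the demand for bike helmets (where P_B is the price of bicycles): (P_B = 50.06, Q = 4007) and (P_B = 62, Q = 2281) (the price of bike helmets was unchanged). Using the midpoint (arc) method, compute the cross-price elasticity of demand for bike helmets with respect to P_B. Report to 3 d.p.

-2.576

ΔQ_A = 2281 − 4007 = -1726; ΔP_B = 62 − 50.06 = 11.94.
Midpoints: Q̄_A = 3144.0, P̄_B = 56.03.
ε = (ΔQ_A/Q̄_A)/(ΔP_B/P̄_B) = (-1726/3144.0)/(11.94/56.03) ≈ -2.576.
ε < 0: bike helmets and bicycles are complements.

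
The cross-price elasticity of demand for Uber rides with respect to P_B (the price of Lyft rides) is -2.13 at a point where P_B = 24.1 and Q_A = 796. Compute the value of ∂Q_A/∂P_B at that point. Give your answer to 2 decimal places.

ε = (∂Q_A/∂P_B)·(P_B/Q_A) ⇒ ∂Q_A/∂P_B = ε·Q_A/P_B = -2.13 × 796/24.1 ≈ -70.35.

-70.35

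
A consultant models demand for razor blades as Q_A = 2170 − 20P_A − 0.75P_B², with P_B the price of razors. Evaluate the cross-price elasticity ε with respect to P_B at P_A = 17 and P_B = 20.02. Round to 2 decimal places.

At P_A = 17 and P_B = 20.02: Q_A = 1529.400.
∂Q_A/∂P_B = -1.5P_B = -1.5(20.02) = -30.0300.
ε = (∂Q_A/∂P_B)(P_B/Q_A) = -30.0300 × (20.02/1529.400) ≈ -0.39.

-0.39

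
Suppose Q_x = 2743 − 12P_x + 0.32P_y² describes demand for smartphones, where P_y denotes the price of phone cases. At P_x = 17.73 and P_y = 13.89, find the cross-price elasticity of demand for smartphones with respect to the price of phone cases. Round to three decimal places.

At P_x = 17.73 and P_y = 13.89: Q_x = 2591.978.
∂Q_x/∂P_y = 0.64P_y = 0.64(13.89) = 8.8896.
ε = (∂Q_x/∂P_y)(P_y/Q_x) = 8.8896 × (13.89/2591.978) ≈ 0.048.
ε > 0: substitutes.

0.048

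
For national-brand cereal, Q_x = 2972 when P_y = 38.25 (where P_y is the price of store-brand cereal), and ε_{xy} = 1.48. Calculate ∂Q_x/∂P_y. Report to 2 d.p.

ε = (∂Q_x/∂P_y)·(P_y/Q_x) ⇒ ∂Q_x/∂P_y = ε·Q_x/P_y = 1.48 × 2972/38.25 ≈ 115.00.

115.00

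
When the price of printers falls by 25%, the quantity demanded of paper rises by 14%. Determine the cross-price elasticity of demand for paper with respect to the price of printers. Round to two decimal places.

ε = (%ΔQ of paper) / (%ΔP of printers) = (14%) / (-25%) ≈ -0.56.
Negative cross-price elasticity: complements.

-0.56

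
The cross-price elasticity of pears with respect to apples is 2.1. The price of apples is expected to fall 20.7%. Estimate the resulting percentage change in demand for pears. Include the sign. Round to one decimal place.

%ΔQ ≈ ε × %ΔP of apples = 2.1 × (-20.7%) = -43.5%.

-43.5%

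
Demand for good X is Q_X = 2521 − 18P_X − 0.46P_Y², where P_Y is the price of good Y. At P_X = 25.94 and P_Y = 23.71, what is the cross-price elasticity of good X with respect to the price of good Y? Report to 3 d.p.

-0.288

At P_X = 25.94 and P_Y = 23.71: Q_X = 1795.485.
∂Q_X/∂P_Y = -0.92P_Y = -0.92(23.71) = -21.8132.
ε = (∂Q_X/∂P_Y)(P_Y/Q_X) = -21.8132 × (23.71/1795.485) ≈ -0.288.
ε < 0: complements.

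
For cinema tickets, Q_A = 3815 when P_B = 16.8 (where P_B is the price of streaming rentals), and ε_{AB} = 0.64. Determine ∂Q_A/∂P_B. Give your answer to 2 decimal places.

ε = (∂Q_A/∂P_B)·(P_B/Q_A) ⇒ ∂Q_A/∂P_B = ε·Q_A/P_B = 0.64 × 3815/16.8 ≈ 145.33.

145.33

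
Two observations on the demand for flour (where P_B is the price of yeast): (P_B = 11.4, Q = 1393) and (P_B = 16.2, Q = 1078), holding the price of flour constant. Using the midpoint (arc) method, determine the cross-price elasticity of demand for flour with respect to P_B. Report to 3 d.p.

ΔQ_A = 1078 − 1393 = -315; ΔP_B = 16.2 − 11.4 = 4.8.
Midpoints: Q̄_A = 1235.5, P̄_B = 13.80.
ε = (ΔQ_A/Q̄_A)/(ΔP_B/P̄_B) = (-315/1235.5)/(4.8/13.80) ≈ -0.733.
ε < 0: flour and yeast are complements.

-0.733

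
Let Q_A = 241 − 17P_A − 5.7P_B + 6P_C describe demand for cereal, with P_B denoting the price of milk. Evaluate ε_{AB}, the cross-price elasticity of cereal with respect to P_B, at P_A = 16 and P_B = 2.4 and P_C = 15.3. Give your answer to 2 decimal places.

-0.29

At P_A = 16 and P_B = 2.4 and P_C = 15.3: Q_A = 47.12.
∂Q_A/∂P_B = -5.7.
ε = (∂Q_A/∂P_B)(P_B/Q_A) = -5.7 × (2.4/47.12) ≈ -0.29.
Since ε < 0, cereal and milk are complements.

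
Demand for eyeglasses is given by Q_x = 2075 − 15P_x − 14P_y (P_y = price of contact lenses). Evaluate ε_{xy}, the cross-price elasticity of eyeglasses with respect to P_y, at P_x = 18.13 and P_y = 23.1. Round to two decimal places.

-0.22

At P_x = 18.13 and P_y = 23.1: Q_x = 1479.65.
∂Q_x/∂P_y = -14.
ε = (∂Q_x/∂P_y)(P_y/Q_x) = -14 × (23.1/1479.65) ≈ -0.22.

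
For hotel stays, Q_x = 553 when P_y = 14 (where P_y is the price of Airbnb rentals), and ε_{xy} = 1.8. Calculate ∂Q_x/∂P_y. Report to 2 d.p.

71.10

ε = (∂Q_x/∂P_y)·(P_y/Q_x) ⇒ ∂Q_x/∂P_y = ε·Q_x/P_y = 1.8 × 553/14 ≈ 71.10.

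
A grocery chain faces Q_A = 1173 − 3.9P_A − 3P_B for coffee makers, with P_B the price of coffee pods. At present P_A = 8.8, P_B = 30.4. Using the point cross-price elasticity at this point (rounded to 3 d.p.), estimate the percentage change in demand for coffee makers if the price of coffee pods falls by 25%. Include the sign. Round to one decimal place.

At P_A = 8.8, P_B = 30.4: Q_A = 1047.48.
∂Q_A/∂P_B = -3.
ε = (∂Q_A/∂P_B)(P_B/Q_A) = -3.0000 × 30.4/1047.48 ≈ -0.087.
%ΔQ_A ≈ ε × %ΔP_B = -0.087 × (-25%) = 2.2%.

2.2%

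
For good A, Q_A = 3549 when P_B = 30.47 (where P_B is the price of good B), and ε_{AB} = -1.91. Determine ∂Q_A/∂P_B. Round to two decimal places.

-222.47

ε = (∂Q_A/∂P_B)·(P_B/Q_A) ⇒ ∂Q_A/∂P_B = ε·Q_A/P_B = -1.91 × 3549/30.47 ≈ -222.47.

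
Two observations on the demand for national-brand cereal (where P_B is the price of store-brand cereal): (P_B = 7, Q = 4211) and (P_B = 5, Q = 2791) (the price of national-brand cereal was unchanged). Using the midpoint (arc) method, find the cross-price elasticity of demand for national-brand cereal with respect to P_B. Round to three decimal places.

ΔQ_A = 2791 − 4211 = -1420; ΔP_B = 5 − 7 = -2.
Midpoints: Q̄_A = 3501.0, P̄_B = 6.00.
ε = (ΔQ_A/Q̄_A)/(ΔP_B/P̄_B) = (-1420/3501.0)/(-2/6.00) ≈ 1.217.

1.217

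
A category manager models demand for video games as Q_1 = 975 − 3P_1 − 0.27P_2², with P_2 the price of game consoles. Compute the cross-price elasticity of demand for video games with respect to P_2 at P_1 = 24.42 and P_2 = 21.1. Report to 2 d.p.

At P_1 = 24.42 and P_2 = 21.1: Q_1 = 781.533.
∂Q_1/∂P_2 = -0.54P_2 = -0.54(21.1) = -11.3940.
ε = (∂Q_1/∂P_2)(P_2/Q_1) = -11.3940 × (21.1/781.533) ≈ -0.31.

-0.31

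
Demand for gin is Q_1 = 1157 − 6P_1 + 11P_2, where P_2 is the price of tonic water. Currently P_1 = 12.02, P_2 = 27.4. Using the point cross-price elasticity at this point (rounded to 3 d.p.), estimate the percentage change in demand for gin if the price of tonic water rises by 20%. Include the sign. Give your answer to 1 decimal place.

At P_1 = 12.02, P_2 = 27.4: Q_1 = 1386.28.
∂Q_1/∂P_2 = 11.
ε = (∂Q_1/∂P_2)(P_2/Q_1) = 11.0000 × 27.4/1386.28 ≈ 0.217.
%ΔQ_1 ≈ ε × %ΔP_2 = 0.217 × (20%) = 4.3%.

4.3%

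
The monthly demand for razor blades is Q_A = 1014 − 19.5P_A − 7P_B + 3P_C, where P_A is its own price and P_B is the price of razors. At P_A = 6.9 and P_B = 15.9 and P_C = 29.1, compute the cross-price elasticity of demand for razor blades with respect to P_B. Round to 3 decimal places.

-0.130

At P_A = 6.9 and P_B = 15.9 and P_C = 29.1: Q_A = 855.45.
∂Q_A/∂P_B = -7.
ε = (∂Q_A/∂P_B)(P_B/Q_A) = -7 × (15.9/855.45) ≈ -0.130.
Since ε < 0, razor blades and razors are complements.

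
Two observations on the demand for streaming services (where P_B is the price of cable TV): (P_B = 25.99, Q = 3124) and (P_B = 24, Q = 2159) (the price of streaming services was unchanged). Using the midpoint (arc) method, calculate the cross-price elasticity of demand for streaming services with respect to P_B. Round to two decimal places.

4.59

ΔQ_A = 2159 − 3124 = -965; ΔP_B = 24 − 25.99 = -1.99.
Midpoints: Q̄_A = 2641.5, P̄_B = 24.99.
ε = (ΔQ_A/Q̄_A)/(ΔP_B/P̄_B) = (-965/2641.5)/(-1.99/24.99) ≈ 4.59.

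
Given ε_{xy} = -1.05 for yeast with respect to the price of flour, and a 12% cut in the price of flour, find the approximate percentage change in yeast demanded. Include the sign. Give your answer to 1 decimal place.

%ΔQ ≈ ε × %ΔP of flour = -1.05 × (-12%) = 12.6%.

12.6%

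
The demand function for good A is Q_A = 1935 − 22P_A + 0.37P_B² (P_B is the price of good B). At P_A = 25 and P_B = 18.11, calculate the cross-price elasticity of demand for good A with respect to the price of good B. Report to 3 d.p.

0.161

At P_A = 25 and P_B = 18.11: Q_A = 1506.350.
∂Q_A/∂P_B = 0.74P_B = 0.74(18.11) = 13.4014.
ε = (∂Q_A/∂P_B)(P_B/Q_A) = 13.4014 × (18.11/1506.350) ≈ 0.161.
ε > 0: substitutes.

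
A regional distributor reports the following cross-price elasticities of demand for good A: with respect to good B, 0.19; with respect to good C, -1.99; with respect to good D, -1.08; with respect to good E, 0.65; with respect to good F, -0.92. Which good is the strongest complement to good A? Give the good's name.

good C

Complements have ε < 0. The most negative value is -1.99 (good C).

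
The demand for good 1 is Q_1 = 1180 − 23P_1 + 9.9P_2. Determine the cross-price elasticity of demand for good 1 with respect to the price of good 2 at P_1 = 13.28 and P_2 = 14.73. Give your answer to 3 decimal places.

At P_1 = 13.28 and P_2 = 14.73: Q_1 = 1020.387.
∂Q_1/∂P_2 = 9.9.
ε = (∂Q_1/∂P_2)(P_2/Q_1) = 9.9 × (14.73/1020.387) ≈ 0.143.

0.143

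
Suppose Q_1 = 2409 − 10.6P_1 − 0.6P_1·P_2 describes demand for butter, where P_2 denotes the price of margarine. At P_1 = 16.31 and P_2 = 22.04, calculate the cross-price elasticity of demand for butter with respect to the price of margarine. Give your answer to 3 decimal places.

-0.107

At P_1 = 16.31 and P_2 = 22.04: Q_1 = 2020.431.
∂Q_1/∂P_2 = -0.6P_1 = -0.6(16.31) = -9.7860.
ε = (∂Q_1/∂P_2)(P_2/Q_1) = -9.7860 × (22.04/2020.431) ≈ -0.107.
ε < 0: complements.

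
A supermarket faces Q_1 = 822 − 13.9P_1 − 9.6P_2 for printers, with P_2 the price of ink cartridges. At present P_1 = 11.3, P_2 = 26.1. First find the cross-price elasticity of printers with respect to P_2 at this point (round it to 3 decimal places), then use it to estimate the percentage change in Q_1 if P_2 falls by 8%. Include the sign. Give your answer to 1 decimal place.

At P_1 = 11.3, P_2 = 26.1: Q_1 = 414.37.
∂Q_1/∂P_2 = -9.6.
ε = (∂Q_1/∂P_2)(P_2/Q_1) = -9.6000 × 26.1/414.37 ≈ -0.605.
%ΔQ_1 ≈ ε × %ΔP_2 = -0.605 × (-8%) = 4.8%.

4.8%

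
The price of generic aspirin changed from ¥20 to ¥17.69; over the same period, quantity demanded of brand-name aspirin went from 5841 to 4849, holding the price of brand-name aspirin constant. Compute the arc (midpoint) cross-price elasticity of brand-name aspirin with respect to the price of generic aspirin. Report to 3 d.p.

1.514

ΔQ_A = 4849 − 5841 = -992; ΔP_B = 17.69 − 20 = -2.31.
Midpoints: Q̄_A = 5345.0, P̄_B = 18.84.
ε = (ΔQ_A/Q̄_A)/(ΔP_B/P̄_B) = (-992/5345.0)/(-2.31/18.84) ≈ 1.514.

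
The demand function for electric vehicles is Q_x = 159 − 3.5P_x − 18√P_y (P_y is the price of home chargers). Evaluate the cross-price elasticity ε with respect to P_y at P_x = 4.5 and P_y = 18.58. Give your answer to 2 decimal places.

At P_x = 4.5 and P_y = 18.58: Q_x = 65.662.
∂Q_x/∂P_y = -18/(2√P_y) = -18/(2√18.58) = -2.0879.
ε = (∂Q_x/∂P_y)(P_y/Q_x) = -2.0879 × (18.58/65.662) ≈ -0.59.

-0.59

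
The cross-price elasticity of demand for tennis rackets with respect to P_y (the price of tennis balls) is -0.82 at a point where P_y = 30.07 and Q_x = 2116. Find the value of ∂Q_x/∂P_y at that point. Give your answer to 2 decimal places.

-57.70

ε = (∂Q_x/∂P_y)·(P_y/Q_x) ⇒ ∂Q_x/∂P_y = ε·Q_x/P_y = -0.82 × 2116/30.07 ≈ -57.70.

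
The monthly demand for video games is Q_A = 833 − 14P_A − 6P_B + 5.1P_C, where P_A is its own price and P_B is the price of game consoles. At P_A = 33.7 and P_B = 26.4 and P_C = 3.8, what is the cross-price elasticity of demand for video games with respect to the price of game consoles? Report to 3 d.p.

-0.713

At P_A = 33.7 and P_B = 26.4 and P_C = 3.8: Q_A = 222.18.
∂Q_A/∂P_B = -6.
ε = (∂Q_A/∂P_B)(P_B/Q_A) = -6 × (26.4/222.18) ≈ -0.713.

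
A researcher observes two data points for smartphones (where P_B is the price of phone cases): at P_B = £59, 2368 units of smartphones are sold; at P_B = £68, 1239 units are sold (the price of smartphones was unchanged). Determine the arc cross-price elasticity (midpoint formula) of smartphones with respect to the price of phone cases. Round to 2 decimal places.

-4.42

ΔQ_A = 1239 − 2368 = -1129; ΔP_B = 68 − 59 = 9.
Midpoints: Q̄_A = 1803.5, P̄_B = 63.50.
ε = (ΔQ_A/Q̄_A)/(ΔP_B/P̄_B) = (-1129/1803.5)/(9/63.50) ≈ -4.42.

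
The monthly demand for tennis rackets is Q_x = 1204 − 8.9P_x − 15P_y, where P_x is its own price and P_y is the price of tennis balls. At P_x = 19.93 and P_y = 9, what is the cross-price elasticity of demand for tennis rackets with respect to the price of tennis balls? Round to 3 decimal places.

-0.151

At P_x = 19.93 and P_y = 9: Q_x = 891.623.
∂Q_x/∂P_y = -15.
ε = (∂Q_x/∂P_y)(P_y/Q_x) = -15 × (9/891.623) ≈ -0.151.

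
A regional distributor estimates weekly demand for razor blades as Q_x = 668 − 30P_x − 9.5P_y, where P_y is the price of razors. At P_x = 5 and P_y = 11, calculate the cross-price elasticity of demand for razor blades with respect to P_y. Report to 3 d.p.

At P_x = 5 and P_y = 11: Q_x = 413.5.
∂Q_x/∂P_y = -9.5.
ε = (∂Q_x/∂P_y)(P_y/Q_x) = -9.5 × (11/413.5) ≈ -0.253.

-0.253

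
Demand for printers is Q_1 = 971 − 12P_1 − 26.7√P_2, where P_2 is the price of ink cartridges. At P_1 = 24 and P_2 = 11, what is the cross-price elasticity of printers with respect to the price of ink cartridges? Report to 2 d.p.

At P_1 = 24 and P_2 = 11: Q_1 = 594.446.
∂Q_1/∂P_2 = -26.7/(2√P_2) = -26.7/(2√11) = -4.0252.
ε = (∂Q_1/∂P_2)(P_2/Q_1) = -4.0252 × (11/594.446) ≈ -0.07.
ε < 0: complements.

-0.07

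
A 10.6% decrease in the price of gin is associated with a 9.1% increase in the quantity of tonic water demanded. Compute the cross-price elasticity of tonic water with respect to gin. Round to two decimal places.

ε = (%ΔQ of tonic water) / (%ΔP of gin) = (9.1%) / (-10.6%) ≈ -0.86.

-0.86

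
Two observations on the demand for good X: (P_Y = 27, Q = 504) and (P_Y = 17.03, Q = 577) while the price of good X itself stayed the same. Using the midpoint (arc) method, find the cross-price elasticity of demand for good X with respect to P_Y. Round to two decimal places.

-0.30

ΔQ_X = 577 − 504 = 73; ΔP_Y = 17.03 − 27 = -9.97.
Midpoints: Q̄_X = 540.5, P̄_Y = 22.02.
ε = (ΔQ_X/Q̄_X)/(ΔP_Y/P̄_Y) = (73/540.5)/(-9.97/22.02) ≈ -0.30.
ε < 0: good X and good Y are complements.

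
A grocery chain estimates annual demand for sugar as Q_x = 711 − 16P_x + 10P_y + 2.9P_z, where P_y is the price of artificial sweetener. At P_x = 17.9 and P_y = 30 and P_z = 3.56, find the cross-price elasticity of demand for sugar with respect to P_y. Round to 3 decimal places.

0.408

At P_x = 17.9 and P_y = 30 and P_z = 3.56: Q_x = 734.924.
∂Q_x/∂P_y = 10.
ε = (∂Q_x/∂P_y)(P_y/Q_x) = 10 × (30/734.924) ≈ 0.408.
Since ε > 0, sugar and artificial sweetener are substitutes.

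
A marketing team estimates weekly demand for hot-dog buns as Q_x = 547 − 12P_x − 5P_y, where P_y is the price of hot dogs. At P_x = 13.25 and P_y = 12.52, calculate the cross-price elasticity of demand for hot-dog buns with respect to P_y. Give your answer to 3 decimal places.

-0.192

At P_x = 13.25 and P_y = 12.52: Q_x = 325.4.
∂Q_x/∂P_y = -5.
ε = (∂Q_x/∂P_y)(P_y/Q_x) = -5 × (12.52/325.4) ≈ -0.192.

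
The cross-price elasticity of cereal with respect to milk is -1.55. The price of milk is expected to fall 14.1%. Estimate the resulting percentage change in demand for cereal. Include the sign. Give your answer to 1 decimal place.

21.9%

%ΔQ ≈ ε × %ΔP of milk = -1.55 × (-14.1%) = 21.9%.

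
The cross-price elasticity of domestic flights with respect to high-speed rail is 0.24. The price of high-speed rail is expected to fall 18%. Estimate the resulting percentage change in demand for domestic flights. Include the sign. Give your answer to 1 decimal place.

-4.3%

%ΔQ ≈ ε × %ΔP of high-speed rail = 0.24 × (-18%) = -4.3%.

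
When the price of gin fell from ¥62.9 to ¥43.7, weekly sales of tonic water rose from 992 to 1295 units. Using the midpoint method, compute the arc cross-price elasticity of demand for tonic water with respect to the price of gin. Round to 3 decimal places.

-0.736

ΔQ_A = 1295 − 992 = 303; ΔP_B = 43.7 − 62.9 = -19.2.
Midpoints: Q̄_A = 1143.5, P̄_B = 53.30.
ε = (ΔQ_A/Q̄_A)/(ΔP_B/P̄_B) = (303/1143.5)/(-19.2/53.30) ≈ -0.736.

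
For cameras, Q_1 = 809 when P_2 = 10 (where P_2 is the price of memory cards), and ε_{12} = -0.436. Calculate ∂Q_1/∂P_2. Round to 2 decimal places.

-35.27

ε = (∂Q_1/∂P_2)·(P_2/Q_1) ⇒ ∂Q_1/∂P_2 = ε·Q_1/P_2 = -0.436 × 809/10 ≈ -35.27.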